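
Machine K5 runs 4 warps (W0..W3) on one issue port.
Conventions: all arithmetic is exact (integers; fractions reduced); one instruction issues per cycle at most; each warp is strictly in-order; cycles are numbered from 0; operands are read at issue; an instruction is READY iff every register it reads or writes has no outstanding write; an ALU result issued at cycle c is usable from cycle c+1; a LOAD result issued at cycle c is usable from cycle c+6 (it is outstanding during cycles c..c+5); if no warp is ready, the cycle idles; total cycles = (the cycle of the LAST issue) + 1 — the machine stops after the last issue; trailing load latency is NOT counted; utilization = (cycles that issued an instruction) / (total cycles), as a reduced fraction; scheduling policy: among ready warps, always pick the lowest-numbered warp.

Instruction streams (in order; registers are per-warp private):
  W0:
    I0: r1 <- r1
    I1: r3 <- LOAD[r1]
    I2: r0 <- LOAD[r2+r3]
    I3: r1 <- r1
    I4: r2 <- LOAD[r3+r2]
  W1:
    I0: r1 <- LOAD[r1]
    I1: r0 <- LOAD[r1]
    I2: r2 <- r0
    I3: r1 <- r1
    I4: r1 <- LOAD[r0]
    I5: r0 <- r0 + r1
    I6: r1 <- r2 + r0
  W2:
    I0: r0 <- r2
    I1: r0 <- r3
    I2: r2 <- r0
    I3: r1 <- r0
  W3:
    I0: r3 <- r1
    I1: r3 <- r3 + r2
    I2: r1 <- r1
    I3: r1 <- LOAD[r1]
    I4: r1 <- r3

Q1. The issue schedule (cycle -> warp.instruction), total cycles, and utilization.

cycle 0: W0.I0
cycle 1: W0.I1
cycle 2: W1.I0
cycle 3: W2.I0
cycle 4: W2.I1
cycle 5: W2.I2
cycle 6: W2.I3
cycle 7: W0.I2
cycle 8: W0.I3
cycle 9: W0.I4
cycle 10: W1.I1
cycle 11: W3.I0
cycle 12: W3.I1
cycle 13: W3.I2
cycle 14: W3.I3
cycle 15: idle
cycle 16: W1.I2
cycle 17: W1.I3
cycle 18: W1.I4
cycle 19: idle
cycle 20: W3.I4
cycle 21: idle
cycle 22: idle
cycle 23: idle
cycle 24: W1.I5
cycle 25: W1.I6

Answer: 26 cycles, utilization 21/26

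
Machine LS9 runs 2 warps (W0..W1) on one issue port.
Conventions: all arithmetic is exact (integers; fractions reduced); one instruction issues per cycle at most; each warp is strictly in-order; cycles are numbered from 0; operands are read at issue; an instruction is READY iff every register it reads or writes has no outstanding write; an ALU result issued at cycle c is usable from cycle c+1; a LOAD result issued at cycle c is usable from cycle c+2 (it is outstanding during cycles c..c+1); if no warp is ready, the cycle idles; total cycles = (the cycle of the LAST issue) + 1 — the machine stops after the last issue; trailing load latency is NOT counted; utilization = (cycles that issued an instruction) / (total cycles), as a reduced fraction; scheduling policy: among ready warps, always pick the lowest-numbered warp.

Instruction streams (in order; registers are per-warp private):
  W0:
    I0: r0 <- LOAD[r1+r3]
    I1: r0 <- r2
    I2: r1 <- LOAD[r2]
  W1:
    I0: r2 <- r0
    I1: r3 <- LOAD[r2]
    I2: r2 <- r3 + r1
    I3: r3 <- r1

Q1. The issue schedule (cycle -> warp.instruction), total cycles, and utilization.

cycle 0: W0.I0
cycle 1: W1.I0
cycle 2: W0.I1
cycle 3: W0.I2
cycle 4: W1.I1
cycle 5: idle
cycle 6: W1.I2
cycle 7: W1.I3

Answer: 8 cycles, utilization 7/8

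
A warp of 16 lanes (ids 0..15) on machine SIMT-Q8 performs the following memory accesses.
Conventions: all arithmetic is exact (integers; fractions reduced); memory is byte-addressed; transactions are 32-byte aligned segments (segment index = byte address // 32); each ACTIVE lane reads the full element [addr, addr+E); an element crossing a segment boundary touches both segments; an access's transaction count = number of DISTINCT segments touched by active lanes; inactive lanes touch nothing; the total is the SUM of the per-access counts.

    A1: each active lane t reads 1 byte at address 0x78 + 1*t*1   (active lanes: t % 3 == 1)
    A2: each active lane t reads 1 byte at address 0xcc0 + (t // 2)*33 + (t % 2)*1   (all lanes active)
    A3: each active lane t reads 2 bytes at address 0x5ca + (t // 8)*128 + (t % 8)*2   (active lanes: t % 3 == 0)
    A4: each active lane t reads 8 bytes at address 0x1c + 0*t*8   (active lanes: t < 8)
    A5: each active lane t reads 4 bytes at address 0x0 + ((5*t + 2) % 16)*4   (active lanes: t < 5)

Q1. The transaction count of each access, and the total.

A1: 2 transactions
A2: 8 transactions
A3: 2 transactions
A4: 2 transactions
A5: 2 transactions

Answer: 2,8,2,2,2; total 16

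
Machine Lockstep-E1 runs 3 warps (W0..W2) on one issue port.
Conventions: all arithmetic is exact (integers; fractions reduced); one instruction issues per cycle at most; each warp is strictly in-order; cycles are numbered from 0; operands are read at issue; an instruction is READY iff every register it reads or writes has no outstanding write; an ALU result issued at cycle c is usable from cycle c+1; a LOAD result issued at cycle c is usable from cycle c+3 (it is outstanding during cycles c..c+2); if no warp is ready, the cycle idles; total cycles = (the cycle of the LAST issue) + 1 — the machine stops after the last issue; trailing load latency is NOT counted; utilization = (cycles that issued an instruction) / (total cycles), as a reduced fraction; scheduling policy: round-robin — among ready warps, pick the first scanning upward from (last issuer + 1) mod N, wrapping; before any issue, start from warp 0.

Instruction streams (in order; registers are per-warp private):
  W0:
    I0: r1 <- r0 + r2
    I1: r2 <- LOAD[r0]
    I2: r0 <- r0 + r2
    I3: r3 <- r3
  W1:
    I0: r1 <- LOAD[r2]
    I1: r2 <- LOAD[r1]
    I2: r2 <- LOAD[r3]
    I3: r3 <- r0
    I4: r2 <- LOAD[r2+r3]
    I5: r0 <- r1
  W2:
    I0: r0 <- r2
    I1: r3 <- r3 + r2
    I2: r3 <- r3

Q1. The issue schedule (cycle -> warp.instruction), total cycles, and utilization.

cycle 0: W0.I0
cycle 1: W1.I0
cycle 2: W2.I0
cycle 3: W0.I1
cycle 4: W1.I1
cycle 5: W2.I1
cycle 6: W0.I2
cycle 7: W1.I2
cycle 8: W2.I2
cycle 9: W0.I3
cycle 10: W1.I3
cycle 11: W1.I4
cycle 12: W1.I5

Answer: 13 cycles, utilization 1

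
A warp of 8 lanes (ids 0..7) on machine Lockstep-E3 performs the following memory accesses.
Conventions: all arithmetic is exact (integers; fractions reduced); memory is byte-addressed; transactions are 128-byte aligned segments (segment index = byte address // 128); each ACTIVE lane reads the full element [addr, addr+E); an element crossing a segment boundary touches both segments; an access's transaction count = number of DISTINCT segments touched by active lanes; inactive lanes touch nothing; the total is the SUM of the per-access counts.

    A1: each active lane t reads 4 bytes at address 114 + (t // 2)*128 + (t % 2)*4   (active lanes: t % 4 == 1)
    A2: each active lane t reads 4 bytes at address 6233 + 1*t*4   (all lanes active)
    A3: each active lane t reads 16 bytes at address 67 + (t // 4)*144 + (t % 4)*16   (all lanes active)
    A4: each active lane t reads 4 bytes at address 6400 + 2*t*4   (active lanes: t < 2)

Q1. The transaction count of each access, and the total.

A1: 2 transactions
A2: 1 transaction
A3: 3 transactions
A4: 1 transaction

Answer: 2,1,3,1; total 7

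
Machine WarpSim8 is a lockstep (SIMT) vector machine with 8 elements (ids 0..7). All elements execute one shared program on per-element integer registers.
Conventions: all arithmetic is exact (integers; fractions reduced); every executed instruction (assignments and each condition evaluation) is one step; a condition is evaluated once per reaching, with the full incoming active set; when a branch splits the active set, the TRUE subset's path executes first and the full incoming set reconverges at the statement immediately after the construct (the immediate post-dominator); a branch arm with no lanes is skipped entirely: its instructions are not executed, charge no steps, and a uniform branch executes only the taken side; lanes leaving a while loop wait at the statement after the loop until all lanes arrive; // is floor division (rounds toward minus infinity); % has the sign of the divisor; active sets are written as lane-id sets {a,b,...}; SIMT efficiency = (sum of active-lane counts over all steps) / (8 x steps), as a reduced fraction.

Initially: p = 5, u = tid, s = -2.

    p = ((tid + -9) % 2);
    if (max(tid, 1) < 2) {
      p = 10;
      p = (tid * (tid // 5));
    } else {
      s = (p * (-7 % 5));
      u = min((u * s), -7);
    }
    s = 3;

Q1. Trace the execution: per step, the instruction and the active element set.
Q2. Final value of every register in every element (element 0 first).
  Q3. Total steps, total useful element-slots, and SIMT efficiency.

step 0: p <- ((tid + -9) % 2)        {0,1,2,3,4,5,6,7}
step 1: eval (max(tid, 1) < 2)       {0,1,2,3,4,5,6,7}
step 2: p <- 10                      {0,1}
step 3: p <- (tid * (tid // 5))      {0,1}
step 4: s <- (p * (-7 % 5))          {2,3,4,5,6,7}
step 5: u <- min((u * s), -7)        {2,3,4,5,6,7}
step 6: s <- 3                       {0,1,2,3,4,5,6,7}

Answer: 7 steps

p: 0,0,1,0,1,0,1,0
u: 0,1,-7,-7,-7,-7,-7,-7
s: 3,3,3,3,3,3,3,3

steps = 7; useful = 40; efficiency = 40/56 = 5/7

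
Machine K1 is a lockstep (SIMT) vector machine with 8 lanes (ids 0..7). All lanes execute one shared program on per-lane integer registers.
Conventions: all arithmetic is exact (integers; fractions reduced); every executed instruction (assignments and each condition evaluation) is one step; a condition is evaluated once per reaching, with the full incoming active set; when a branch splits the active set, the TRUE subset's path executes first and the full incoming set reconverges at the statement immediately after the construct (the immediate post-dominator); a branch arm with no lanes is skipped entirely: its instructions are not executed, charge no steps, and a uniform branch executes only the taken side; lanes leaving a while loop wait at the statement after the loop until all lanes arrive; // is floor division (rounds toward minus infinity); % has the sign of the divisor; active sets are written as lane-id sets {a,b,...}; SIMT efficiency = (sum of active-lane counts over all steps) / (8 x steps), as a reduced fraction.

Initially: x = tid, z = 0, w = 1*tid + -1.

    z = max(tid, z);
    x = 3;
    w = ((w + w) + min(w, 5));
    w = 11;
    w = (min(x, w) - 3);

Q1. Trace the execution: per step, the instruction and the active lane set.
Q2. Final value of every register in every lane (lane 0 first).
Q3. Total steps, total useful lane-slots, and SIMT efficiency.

step 0: z <- max(tid, z)             {0,1,2,3,4,5,6,7}
step 1: x <- 3                       {0,1,2,3,4,5,6,7}
step 2: w <- ((w + w) + min(w, 5))   {0,1,2,3,4,5,6,7}
step 3: w <- 11                      {0,1,2,3,4,5,6,7}
step 4: w <- (min(x, w) - 3)         {0,1,2,3,4,5,6,7}

Answer: 5 steps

x: 3,3,3,3,3,3,3,3
z: 0,1,2,3,4,5,6,7
w: 0,0,0,0,0,0,0,0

steps = 5; useful = 40; efficiency = 40/40 = 1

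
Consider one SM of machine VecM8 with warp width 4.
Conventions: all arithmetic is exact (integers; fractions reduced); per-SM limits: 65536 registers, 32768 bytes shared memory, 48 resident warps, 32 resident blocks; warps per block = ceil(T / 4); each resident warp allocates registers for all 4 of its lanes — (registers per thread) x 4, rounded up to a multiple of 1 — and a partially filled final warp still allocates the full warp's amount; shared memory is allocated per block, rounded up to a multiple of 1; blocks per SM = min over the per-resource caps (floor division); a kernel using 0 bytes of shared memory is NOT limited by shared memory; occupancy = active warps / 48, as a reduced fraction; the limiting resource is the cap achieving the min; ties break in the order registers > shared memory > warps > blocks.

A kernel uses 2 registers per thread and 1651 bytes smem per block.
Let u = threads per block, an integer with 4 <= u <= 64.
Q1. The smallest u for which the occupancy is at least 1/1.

Answer: u = 9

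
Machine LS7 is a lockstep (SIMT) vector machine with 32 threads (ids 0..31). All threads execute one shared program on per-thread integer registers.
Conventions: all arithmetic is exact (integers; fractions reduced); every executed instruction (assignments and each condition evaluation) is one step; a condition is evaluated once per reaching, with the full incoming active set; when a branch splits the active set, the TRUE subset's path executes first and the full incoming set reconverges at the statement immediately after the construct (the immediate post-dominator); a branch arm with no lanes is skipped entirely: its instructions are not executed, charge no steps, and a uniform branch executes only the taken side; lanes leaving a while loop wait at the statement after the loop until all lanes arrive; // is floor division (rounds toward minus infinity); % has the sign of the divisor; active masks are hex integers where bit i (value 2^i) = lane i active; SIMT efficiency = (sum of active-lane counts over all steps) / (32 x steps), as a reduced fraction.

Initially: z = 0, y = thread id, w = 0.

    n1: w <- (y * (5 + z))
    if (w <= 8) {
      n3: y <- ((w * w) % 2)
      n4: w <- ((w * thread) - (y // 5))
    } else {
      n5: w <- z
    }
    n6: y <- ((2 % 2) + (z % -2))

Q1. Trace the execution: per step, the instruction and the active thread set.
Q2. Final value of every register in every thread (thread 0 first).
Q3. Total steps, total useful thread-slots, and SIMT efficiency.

step 0: w <- (y * (5 + z))           0xffffffff
step 1: eval (w <= 8)                0xffffffff
step 2: y <- ((w * w) % 2)           0x00000003
step 3: w <- ((w * thread) - (y // 5)) 0x00000003
step 4: w <- z                       0xfffffffc
step 5: y <- ((2 % 2) + (z % -2))    0xffffffff

Answer: 6 steps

z: 0,0,0,0,0,0,0,0,0,0,0,0,0,0,0,0,0,0,0,0,0,0,0,0,0,0,0,0,0,0,0,0
y: 0,0,0,0,0,0,0,0,0,0,0,0,0,0,0,0,0,0,0,0,0,0,0,0,0,0,0,0,0,0,0,0
w: 0,5,0,0,0,0,0,0,0,0,0,0,0,0,0,0,0,0,0,0,0,0,0,0,0,0,0,0,0,0,0,0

steps = 6; useful = 130; efficiency = 130/192 = 65/96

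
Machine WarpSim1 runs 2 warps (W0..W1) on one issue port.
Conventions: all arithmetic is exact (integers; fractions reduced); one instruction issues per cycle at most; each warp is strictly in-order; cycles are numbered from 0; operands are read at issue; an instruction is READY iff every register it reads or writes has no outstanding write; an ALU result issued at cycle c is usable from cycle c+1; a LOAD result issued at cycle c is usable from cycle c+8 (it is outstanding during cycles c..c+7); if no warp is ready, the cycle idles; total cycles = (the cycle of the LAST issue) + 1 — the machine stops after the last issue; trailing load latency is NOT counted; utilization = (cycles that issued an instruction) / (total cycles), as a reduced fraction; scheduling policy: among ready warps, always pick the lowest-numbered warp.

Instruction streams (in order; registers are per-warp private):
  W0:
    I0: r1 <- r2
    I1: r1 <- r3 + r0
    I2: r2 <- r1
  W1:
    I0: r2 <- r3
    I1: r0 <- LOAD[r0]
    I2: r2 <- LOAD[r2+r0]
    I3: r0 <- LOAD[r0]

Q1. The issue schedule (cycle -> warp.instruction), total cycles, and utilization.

cycle 0: W0.I0
cycle 1: W0.I1
cycle 2: W0.I2
cycle 3: W1.I0
cycle 4: W1.I1
cycle 5: idle
cycle 6: idle
cycle 7: idle
cycle 8: idle
cycle 9: idle
cycle 10: idle
cycle 11: idle
cycle 12: W1.I2
cycle 13: W1.I3

Answer: 14 cycles, utilization 1/2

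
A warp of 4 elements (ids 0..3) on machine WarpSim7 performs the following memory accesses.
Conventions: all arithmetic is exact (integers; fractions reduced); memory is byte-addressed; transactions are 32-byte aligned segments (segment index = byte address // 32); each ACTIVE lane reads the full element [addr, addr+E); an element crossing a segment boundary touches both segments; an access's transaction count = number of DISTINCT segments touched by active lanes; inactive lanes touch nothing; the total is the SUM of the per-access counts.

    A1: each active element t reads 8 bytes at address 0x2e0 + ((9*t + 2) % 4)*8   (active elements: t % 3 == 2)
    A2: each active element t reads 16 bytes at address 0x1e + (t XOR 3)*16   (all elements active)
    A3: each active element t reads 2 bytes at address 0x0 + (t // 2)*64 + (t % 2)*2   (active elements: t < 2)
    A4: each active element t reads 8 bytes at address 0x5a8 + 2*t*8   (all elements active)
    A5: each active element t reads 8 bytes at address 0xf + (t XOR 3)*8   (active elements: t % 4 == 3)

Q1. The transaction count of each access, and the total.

A1: 1 transaction
A2: 3 transactions
A3: 1 transaction
A4: 2 transactions
A5: 1 transaction

Answer: 1,3,1,2,1; total 8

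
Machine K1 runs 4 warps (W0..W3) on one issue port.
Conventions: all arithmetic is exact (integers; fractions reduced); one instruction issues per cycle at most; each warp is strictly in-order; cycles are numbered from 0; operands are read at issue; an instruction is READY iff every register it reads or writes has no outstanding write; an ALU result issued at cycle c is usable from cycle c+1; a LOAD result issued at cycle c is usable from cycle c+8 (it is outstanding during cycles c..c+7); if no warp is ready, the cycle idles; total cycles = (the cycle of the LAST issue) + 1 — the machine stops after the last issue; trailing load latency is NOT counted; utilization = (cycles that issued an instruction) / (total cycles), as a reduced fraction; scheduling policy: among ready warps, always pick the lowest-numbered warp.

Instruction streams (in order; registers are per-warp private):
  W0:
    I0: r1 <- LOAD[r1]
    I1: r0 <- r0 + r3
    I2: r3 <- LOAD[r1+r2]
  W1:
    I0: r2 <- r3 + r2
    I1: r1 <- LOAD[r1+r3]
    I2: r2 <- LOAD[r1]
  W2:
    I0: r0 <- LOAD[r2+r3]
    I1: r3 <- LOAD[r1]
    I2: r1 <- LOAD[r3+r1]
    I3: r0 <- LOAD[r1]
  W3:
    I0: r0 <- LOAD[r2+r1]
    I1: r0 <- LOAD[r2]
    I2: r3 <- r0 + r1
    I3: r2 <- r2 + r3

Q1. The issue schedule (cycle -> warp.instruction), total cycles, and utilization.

cycle 0: W0.I0
cycle 1: W0.I1
cycle 2: W1.I0
cycle 3: W1.I1
cycle 4: W2.I0
cycle 5: W2.I1
cycle 6: W3.I0
cycle 7: idle
cycle 8: W0.I2
cycle 9: idle
cycle 10: idle
cycle 11: W1.I2
cycle 12: idle
cycle 13: W2.I2
cycle 14: W3.I1
cycle 15: idle
cycle 16: idle
cycle 17: idle
cycle 18: idle
cycle 19: idle
cycle 20: idle
cycle 21: W2.I3
cycle 22: W3.I2
cycle 23: W3.I3

Answer: 24 cycles, utilization 7/12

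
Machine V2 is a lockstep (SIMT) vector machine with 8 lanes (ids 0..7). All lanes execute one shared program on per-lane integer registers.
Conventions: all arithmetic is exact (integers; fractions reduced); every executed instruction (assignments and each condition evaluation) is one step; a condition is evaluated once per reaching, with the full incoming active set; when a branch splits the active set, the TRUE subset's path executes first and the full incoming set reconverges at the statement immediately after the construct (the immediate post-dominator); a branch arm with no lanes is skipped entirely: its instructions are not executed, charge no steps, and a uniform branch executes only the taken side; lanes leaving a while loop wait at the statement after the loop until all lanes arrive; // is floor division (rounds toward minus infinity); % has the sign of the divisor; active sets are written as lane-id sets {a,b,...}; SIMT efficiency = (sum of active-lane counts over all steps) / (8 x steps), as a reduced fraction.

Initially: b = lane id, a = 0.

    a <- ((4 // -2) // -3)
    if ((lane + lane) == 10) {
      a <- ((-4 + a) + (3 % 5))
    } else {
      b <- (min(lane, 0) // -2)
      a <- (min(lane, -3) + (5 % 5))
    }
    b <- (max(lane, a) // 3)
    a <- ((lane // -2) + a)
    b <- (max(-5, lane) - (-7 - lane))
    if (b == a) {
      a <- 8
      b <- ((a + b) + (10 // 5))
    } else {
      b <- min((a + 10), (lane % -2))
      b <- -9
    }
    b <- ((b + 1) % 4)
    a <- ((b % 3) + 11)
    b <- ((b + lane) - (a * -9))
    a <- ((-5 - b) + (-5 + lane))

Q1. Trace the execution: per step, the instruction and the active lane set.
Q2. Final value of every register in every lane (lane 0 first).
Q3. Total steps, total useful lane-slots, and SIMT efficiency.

step 0: a <- ((4 // -2) // -3)       {0,1,2,3,4,5,6,7}
step 1: eval ((lane + lane) == 10)   {0,1,2,3,4,5,6,7}
step 2: a <- ((-4 + a) + (3 % 5))    {5}
step 3: b <- (min(lane, 0) // -2)    {0,1,2,3,4,6,7}
step 4: a <- (min(lane, -3) + (5 % 5)) {0,1,2,3,4,6,7}
step 5: b <- (max(lane, a) // 3)     {0,1,2,3,4,5,6,7}
step 6: a <- ((lane // -2) + a)      {0,1,2,3,4,5,6,7}
step 7: b <- (max(-5, lane) - (-7 - lane)) {0,1,2,3,4,5,6,7}
step 8: eval (b == a)                {0,1,2,3,4,5,6,7}
step 9: b <- min((a + 10), (lane % -2)) {0,1,2,3,4,5,6,7}
step 10: b <- -9                      {0,1,2,3,4,5,6,7}
step 11: b <- ((b + 1) % 4)           {0,1,2,3,4,5,6,7}
step 12: a <- ((b % 3) + 11)          {0,1,2,3,4,5,6,7}
step 13: b <- ((b + lane) - (a * -9)) {0,1,2,3,4,5,6,7}
step 14: a <- ((-5 - b) + (-5 + lane)) {0,1,2,3,4,5,6,7}

Answer: 15 steps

b: 99,100,101,102,103,104,105,106
a: -109,-109,-109,-109,-109,-109,-109,-109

steps = 15; useful = 111; efficiency = 111/120 = 37/40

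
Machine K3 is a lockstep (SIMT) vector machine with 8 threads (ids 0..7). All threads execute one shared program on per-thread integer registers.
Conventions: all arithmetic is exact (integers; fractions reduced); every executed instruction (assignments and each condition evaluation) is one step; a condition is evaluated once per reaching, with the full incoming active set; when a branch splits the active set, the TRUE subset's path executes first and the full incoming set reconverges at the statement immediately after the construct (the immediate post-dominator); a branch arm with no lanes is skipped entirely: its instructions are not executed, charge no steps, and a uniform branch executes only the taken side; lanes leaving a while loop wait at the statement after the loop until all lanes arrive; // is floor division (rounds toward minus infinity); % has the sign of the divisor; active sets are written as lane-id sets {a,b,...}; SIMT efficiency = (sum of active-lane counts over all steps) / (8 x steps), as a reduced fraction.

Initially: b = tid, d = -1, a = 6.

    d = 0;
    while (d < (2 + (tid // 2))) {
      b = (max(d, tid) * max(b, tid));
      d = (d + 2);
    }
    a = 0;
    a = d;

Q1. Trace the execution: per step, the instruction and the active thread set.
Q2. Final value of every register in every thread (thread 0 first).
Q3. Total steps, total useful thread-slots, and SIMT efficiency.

step 0: d <- 0                       {0,1,2,3,4,5,6,7}
step 1: eval (d < (2 + (tid // 2)))  {0,1,2,3,4,5,6,7}
step 2: b <- (max(d, tid) * max(b, tid)) {0,1,2,3,4,5,6,7}
step 3: d <- (d + 2)                 {0,1,2,3,4,5,6,7}
step 4: eval (d < (2 + (tid // 2)))  {0,1,2,3,4,5,6,7}
step 5: b <- (max(d, tid) * max(b, tid)) {2,3,4,5,6,7}
step 6: d <- (d + 2)                 {2,3,4,5,6,7}
step 7: eval (d < (2 + (tid // 2)))  {2,3,4,5,6,7}
step 8: b <- (max(d, tid) * max(b, tid)) {6,7}
step 9: d <- (d + 2)                 {6,7}
step 10: eval (d < (2 + (tid // 2)))  {6,7}
step 11: a <- 0                       {0,1,2,3,4,5,6,7}
step 12: a <- d                       {0,1,2,3,4,5,6,7}

Answer: 13 steps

b: 0,1,8,27,64,125,1296,2401
d: 2,2,4,4,4,4,6,6
a: 2,2,4,4,4,4,6,6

steps = 13; useful = 80; efficiency = 80/104 = 10/13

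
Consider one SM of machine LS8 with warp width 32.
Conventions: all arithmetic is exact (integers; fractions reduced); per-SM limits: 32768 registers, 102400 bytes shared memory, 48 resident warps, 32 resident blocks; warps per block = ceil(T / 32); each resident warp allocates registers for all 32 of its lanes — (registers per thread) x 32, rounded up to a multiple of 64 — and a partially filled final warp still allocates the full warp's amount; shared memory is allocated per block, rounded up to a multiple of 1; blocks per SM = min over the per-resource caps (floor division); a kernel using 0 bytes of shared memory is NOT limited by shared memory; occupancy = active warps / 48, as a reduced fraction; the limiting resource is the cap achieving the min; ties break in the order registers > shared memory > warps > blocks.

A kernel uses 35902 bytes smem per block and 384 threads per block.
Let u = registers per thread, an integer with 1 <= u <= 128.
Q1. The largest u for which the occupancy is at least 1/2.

Answer: u = 42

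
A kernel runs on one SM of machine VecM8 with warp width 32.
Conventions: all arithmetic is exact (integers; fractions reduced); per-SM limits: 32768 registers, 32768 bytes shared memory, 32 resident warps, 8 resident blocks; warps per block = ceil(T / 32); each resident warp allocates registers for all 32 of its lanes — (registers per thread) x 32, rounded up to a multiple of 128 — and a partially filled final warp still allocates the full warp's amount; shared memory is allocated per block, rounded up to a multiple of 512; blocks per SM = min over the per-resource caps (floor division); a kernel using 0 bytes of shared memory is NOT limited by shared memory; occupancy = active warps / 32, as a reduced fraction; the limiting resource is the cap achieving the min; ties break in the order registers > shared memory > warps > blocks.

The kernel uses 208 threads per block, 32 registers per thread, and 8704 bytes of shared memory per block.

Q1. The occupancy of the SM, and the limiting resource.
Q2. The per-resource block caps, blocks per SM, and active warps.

Answer: occupancy 21/32, limited by shared memory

registers: 4 blocks
shared memory: 3 blocks
warps: 4 blocks
blocks: 8 blocks

Answer: 3 blocks, 21 active warps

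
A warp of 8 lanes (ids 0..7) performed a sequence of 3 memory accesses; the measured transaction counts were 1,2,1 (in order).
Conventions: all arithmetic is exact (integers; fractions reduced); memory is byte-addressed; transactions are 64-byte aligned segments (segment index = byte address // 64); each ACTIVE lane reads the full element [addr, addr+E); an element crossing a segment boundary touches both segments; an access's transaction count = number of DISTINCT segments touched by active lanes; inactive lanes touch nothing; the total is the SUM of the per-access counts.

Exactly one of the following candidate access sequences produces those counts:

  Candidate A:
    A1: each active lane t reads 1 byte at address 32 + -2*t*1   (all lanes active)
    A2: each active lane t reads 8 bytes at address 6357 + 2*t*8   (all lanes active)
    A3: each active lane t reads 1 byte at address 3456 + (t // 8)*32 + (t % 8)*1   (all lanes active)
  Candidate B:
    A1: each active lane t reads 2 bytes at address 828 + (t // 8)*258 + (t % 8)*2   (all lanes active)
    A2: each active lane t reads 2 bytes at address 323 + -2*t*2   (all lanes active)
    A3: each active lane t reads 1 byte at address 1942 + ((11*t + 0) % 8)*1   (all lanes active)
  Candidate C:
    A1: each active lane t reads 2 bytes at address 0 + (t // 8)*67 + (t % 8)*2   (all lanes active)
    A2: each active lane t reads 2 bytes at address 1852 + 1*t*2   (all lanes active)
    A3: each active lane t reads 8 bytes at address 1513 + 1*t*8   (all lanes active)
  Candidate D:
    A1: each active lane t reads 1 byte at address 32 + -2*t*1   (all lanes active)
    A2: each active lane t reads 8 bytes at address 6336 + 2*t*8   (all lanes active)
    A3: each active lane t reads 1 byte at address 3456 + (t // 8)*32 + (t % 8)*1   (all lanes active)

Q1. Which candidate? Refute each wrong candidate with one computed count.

A: A2 gives 3 transactions, not 2
B: A1 gives 2 transactions, not 1
C: A3 gives 2 transactions, not 1
D: all counts match (1,2,1)

Answer: D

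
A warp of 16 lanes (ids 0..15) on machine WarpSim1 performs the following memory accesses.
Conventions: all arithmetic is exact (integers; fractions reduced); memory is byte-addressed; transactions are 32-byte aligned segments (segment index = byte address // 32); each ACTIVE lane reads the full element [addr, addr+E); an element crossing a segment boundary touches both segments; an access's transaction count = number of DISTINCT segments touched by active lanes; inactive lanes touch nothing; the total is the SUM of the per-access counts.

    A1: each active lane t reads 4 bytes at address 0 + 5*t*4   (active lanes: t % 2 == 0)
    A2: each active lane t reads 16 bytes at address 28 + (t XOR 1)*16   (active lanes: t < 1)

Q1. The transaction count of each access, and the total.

A1: 8 transactions
A2: 1 transaction

Answer: 8,1; total 9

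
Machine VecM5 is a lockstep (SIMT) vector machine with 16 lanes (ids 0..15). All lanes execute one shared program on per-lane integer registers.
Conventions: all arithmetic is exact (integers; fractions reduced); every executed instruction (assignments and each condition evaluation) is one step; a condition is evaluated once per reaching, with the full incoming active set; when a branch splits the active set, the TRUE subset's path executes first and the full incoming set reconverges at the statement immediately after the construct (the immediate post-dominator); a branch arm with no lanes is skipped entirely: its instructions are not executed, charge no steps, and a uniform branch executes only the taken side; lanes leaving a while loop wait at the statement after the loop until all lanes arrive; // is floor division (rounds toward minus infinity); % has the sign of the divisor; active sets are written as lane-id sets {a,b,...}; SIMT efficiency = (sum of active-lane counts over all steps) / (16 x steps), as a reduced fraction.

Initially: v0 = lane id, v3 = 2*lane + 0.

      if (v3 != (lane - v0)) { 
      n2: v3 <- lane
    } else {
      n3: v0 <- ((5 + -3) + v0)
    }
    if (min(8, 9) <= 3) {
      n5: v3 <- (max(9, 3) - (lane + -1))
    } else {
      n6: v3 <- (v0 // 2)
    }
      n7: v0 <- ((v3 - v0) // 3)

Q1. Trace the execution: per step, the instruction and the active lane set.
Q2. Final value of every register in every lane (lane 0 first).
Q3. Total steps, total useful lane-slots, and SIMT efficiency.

step 0: eval (v3 != (lane - v0))     {0,1,2,3,4,5,6,7,8,9,10,11,12,13,14,15}
step 1: v3 <- lane                   {1,2,3,4,5,6,7,8,9,10,11,12,13,14,15}
step 2: v0 <- ((5 + -3) + v0)        {0}
step 3: eval (min(8, 9) <= 3)        {0,1,2,3,4,5,6,7,8,9,10,11,12,13,14,15}
step 4: v3 <- (v0 // 2)              {0,1,2,3,4,5,6,7,8,9,10,11,12,13,14,15}
step 5: v0 <- ((v3 - v0) // 3)       {0,1,2,3,4,5,6,7,8,9,10,11,12,13,14,15}

Answer: 6 steps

v0: -1,-1,-1,-1,-1,-1,-1,-2,-2,-2,-2,-2,-2,-3,-3,-3
v3: 1,0,1,1,2,2,3,3,4,4,5,5,6,6,7,7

steps = 6; useful = 80; efficiency = 80/96 = 5/6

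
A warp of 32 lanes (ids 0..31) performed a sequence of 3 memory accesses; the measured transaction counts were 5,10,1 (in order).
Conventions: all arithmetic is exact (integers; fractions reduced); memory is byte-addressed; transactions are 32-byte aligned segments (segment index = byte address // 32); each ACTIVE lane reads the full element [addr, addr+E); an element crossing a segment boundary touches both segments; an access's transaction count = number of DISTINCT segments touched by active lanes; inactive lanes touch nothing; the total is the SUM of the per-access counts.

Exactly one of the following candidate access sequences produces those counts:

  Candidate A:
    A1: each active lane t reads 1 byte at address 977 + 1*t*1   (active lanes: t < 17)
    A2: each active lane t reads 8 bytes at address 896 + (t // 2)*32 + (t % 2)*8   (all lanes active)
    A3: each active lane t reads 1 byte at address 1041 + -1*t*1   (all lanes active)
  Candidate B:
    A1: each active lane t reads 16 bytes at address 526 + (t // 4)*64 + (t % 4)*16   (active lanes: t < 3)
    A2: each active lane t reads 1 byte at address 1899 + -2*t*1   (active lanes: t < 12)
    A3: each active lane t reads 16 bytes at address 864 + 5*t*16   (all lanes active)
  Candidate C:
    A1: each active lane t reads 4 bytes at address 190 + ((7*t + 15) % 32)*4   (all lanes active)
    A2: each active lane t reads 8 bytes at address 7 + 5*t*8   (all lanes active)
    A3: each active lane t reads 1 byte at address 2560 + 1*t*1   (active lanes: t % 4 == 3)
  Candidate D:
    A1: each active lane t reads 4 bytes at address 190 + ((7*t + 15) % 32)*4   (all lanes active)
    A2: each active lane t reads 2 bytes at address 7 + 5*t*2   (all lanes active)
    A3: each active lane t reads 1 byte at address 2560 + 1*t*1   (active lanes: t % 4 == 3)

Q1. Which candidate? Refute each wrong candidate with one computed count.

A: A1 gives 2 transactions, not 5
B: A1 gives 2 transactions, not 5
C: A2 gives 40 transactions, not 10
D: all counts match (5,10,1)

Answer: D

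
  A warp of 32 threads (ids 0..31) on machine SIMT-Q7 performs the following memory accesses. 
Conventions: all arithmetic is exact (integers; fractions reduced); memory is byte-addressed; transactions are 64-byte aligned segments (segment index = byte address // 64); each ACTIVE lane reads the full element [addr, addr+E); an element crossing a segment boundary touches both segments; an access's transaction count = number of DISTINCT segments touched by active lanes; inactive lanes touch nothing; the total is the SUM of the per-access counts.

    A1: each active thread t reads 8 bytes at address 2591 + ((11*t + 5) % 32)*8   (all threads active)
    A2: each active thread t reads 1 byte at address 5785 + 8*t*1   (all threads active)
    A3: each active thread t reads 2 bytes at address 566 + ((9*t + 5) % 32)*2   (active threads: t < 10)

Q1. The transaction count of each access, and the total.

A1: 5 transactions
A2: 5 transactions
A3: 2 transactions

Answer: 5,5,2; total 12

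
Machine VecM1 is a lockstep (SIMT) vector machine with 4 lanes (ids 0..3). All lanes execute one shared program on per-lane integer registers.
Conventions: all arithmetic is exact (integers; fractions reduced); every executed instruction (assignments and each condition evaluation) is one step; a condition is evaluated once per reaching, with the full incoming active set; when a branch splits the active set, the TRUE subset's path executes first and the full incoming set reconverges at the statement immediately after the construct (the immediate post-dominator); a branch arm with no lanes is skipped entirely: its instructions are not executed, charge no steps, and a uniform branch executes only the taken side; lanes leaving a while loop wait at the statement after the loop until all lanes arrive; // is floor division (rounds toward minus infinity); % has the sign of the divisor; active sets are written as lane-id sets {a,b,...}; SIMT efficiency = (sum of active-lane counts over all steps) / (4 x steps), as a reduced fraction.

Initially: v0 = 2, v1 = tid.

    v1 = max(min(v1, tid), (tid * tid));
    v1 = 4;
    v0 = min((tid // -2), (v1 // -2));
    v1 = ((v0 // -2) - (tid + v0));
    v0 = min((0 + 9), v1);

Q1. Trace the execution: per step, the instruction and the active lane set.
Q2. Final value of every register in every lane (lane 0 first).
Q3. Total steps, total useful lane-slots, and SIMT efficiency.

step 0: v1 <- max(min(v1, tid), (tid * tid)) {0,1,2,3}
step 1: v1 <- 4                      {0,1,2,3}
step 2: v0 <- min((tid // -2), (v1 // -2)) {0,1,2,3}
step 3: v1 <- ((v0 // -2) - (tid + v0)) {0,1,2,3}
step 4: v0 <- min((0 + 9), v1)       {0,1,2,3}

Answer: 5 steps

v0: 3,2,1,0
v1: 3,2,1,0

steps = 5; useful = 20; efficiency = 20/20 = 1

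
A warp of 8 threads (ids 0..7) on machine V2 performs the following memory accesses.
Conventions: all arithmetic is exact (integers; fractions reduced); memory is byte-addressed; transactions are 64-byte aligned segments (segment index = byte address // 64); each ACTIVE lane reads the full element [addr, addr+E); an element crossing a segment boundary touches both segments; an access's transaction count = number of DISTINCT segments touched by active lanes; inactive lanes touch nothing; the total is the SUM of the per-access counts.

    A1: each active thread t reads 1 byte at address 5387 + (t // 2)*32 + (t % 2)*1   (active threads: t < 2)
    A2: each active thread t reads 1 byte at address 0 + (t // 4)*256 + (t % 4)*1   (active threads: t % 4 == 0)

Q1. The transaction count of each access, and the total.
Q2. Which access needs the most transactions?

A1: 1 transaction
A2: 2 transactions

Answer: 1,2; total 3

Answer: A2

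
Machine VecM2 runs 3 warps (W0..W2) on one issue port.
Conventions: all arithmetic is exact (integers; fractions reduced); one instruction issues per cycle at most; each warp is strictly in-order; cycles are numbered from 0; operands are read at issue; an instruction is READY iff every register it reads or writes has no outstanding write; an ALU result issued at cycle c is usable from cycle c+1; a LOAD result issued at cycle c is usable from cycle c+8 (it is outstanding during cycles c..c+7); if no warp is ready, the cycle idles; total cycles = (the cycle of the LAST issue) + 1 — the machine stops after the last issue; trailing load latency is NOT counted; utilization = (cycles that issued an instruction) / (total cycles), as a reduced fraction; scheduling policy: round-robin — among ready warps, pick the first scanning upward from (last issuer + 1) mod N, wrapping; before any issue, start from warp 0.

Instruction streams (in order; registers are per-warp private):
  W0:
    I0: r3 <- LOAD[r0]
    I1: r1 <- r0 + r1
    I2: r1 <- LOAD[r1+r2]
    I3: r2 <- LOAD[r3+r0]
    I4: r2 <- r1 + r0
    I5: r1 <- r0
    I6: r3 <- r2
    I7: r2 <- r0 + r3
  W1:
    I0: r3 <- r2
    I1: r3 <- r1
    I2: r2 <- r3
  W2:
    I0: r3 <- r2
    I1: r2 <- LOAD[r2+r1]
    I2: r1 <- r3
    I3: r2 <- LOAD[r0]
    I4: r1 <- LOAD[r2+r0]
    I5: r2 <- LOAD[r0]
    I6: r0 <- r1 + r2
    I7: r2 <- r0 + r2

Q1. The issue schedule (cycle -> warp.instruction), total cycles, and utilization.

cycle 0: W0.I0
cycle 1: W1.I0
cycle 2: W2.I0
cycle 3: W0.I1
cycle 4: W1.I1
cycle 5: W2.I1
cycle 6: W0.I2
cycle 7: W1.I2
cycle 8: W2.I2
cycle 9: W0.I3
cycle 10: idle
cycle 11: idle
cycle 12: idle
cycle 13: W2.I3
cycle 14: idle
cycle 15: idle
cycle 16: idle
cycle 17: W0.I4
cycle 18: W0.I5
cycle 19: W0.I6
cycle 20: W0.I7
cycle 21: W2.I4
cycle 22: W2.I5
cycle 23: idle
cycle 24: idle
cycle 25: idle
cycle 26: idle
cycle 27: idle
cycle 28: idle
cycle 29: idle
cycle 30: W2.I6
cycle 31: W2.I7

Answer: 32 cycles, utilization 19/32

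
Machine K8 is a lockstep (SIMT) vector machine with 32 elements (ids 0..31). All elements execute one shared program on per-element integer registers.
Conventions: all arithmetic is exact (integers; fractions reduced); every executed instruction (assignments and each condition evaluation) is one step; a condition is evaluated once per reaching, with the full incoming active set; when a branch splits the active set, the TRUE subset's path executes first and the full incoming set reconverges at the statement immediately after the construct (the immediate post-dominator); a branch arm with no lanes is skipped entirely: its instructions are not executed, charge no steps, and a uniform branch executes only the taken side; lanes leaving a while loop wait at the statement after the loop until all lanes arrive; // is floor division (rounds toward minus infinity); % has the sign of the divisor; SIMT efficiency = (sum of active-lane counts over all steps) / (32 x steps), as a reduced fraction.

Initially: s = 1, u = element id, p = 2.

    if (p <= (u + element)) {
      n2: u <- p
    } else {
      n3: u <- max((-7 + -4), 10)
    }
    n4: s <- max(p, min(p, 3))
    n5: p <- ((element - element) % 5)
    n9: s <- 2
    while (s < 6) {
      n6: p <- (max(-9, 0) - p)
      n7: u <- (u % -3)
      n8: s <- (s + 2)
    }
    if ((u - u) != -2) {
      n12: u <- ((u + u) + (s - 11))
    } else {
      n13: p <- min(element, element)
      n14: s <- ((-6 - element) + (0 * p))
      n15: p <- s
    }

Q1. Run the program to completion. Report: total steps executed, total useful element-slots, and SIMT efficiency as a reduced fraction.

Answer: 17 steps, 512 useful, 16/17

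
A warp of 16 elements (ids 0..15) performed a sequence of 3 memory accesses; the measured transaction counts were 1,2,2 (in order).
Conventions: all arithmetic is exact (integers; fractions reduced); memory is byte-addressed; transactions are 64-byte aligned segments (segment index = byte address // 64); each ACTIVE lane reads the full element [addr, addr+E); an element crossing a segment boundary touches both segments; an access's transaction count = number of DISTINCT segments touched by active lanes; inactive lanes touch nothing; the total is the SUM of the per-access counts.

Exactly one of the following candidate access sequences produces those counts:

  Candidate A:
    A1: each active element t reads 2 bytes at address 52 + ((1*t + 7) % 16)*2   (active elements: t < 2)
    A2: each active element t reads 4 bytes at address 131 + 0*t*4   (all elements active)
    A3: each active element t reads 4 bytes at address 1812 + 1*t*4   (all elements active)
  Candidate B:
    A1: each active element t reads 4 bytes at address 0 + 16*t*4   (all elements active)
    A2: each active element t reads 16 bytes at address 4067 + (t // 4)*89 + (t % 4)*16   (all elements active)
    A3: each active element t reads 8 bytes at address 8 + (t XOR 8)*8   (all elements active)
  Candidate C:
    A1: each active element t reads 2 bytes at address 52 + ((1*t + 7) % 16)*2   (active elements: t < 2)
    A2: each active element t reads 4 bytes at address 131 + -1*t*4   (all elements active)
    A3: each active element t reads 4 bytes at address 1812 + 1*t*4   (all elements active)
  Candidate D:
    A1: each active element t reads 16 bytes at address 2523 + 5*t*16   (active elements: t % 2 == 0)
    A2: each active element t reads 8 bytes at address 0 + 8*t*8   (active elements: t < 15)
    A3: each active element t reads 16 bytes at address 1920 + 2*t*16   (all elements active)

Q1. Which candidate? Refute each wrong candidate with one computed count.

A: A2 gives 1 transaction, not 2
B: A1 gives 16 transactions, not 1
D: A1 gives 12 transactions, not 1
C: all counts match (1,2,2)

Answer: C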